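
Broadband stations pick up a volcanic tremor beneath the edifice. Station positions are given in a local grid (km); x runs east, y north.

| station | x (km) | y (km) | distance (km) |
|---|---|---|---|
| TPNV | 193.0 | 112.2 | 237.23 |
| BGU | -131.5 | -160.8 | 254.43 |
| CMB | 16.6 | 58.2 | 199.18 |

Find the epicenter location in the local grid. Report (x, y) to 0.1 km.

118.4 km east, -113.0 km north

Circle about each station: (x − 193.0)² + (y − 112.2)² = 237.23²; (x + 131.5)² + (y + 160.8)² = 254.43²; (x − 16.6)² + (y − 58.2)² = 199.18².
Subtracting the TPNV equation from the BGU and CMB equations removes the quadratic terms:
-649.0 x − 546.0 y = -15145.50
-352.8 x − 108.0 y = -29569.64
Solving the 2×2 system: x ≈ 118.4, y ≈ -113.0 km.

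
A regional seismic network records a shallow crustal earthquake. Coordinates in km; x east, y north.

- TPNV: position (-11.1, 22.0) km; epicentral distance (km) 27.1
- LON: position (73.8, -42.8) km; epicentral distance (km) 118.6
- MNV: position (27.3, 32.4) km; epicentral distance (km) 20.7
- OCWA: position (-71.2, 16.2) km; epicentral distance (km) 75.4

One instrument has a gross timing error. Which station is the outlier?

Solve using three stations at a time. Using TPNV, LON, OCWA (subtract circle equations pairwise → linear system) gives (x, y) ≈ (-2.7, 47.8).
Distances from that point to each station vs reported:
  TPNV: calculated 27.1 vs reported 27.1 → residual 0.0 km
  LON: calculated 118.6 vs reported 118.6 → residual 0.0 km
  MNV: calculated 33.8 vs reported 20.7 → residual 13.1 km
  OCWA: calculated 75.4 vs reported 75.4 → residual 0.0 km
TPNV, LON, OCWA are mutually consistent (residuals ≈ 0); MNV is off by 13.1 km.

MNV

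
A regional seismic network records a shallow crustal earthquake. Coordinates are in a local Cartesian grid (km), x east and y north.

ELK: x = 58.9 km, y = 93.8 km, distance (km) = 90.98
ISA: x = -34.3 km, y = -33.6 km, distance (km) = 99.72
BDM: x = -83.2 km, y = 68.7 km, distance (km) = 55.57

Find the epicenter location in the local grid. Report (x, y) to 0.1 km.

Circle about each station: (x − 58.9)² + (y − 93.8)² = 90.98²; (x + 34.3)² + (y + 33.6)² = 99.72²; (x + 83.2)² + (y − 68.7)² = 55.57².
Subtracting the ELK equation from the ISA and BDM equations removes the quadratic terms:
-186.4 x − 254.8 y = -11628.92
-284.2 x − 50.2 y = 4563.62
Solving the 2×2 system: x ≈ -27.7, y ≈ 65.9 km.

(-27.7, 65.9)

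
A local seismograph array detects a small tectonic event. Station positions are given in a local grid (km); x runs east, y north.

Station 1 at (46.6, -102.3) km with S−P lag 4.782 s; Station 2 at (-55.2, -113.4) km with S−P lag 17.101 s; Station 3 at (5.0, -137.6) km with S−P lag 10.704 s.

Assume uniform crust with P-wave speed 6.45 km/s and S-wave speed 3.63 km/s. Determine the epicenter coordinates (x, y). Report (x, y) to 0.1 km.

Distance from S−P lag: d = Δt · v_P v_S / (v_P − v_S) = Δt · (6.45·3.63)/(6.45−3.63) ≈ 8.3027·Δt.
So d_Station 1 = 39.70, d_Station 2 = 141.98, d_Station 3 = 88.87 km.
Circle about each station: (x − 46.6)² + (y + 102.3)² = 39.70²; (x + 55.2)² + (y + 113.4)² = 141.98²; (x − 5.0)² + (y + 137.6)² = 88.87².
Subtracting pairs of circle equations eliminates x²+y² and gives linear equations (the radical axes):
-203.6 x − 22.2 y = -15312.48
-83.2 x − 70.6 y = 0.12
Solving the 2×2 system: x ≈ 86.3, y ≈ -101.7 km.

x ≈ 86.3 km, y ≈ -101.7 km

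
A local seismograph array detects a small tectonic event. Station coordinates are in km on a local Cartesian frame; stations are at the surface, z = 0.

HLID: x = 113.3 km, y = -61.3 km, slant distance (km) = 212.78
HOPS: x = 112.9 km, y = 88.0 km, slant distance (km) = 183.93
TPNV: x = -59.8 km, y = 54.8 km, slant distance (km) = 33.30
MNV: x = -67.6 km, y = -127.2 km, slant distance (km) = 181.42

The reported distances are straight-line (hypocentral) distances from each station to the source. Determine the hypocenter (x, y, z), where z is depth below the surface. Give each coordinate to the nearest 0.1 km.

x ≈ -64.3 km, y ≈ 51.2 km, depth ≈ 32.8 km

Each station gives a sphere (x−x_i)² + (y−y_i)² + z² = d_i² (stations at z=0).
Subtracting the HLID sphere from HOPS and TPNV: z² cancels, leaving linear equations in x and y:
-0.8 x + 298.6 y = 15340.91
-346.2 x + 232.2 y = 34150.94
Solving: x ≈ -64.302, y ≈ 51.204 km (keep extra digits for the depth step; rounded: -64.3, 51.2).
Then from the HLID sphere: z² = 212.78² − (x − 113.3)² − (y + 61.3)² with x = -64.302, y = 51.204, so z ≈ 32.798 ≈ 32.8 km.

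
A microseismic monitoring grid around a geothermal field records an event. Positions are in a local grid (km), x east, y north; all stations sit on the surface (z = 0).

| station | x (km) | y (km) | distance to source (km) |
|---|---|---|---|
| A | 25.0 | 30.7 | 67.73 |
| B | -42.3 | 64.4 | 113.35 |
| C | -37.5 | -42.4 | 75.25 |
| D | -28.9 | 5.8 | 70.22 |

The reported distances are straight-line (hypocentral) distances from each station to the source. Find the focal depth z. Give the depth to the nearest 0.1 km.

z ≈ 44.5 km

Each station gives a sphere (x−x_i)² + (y−y_i)² + z² = d_i² (stations at z=0).
Subtracting the A sphere from B and C: z² cancels, leaving linear equations in x and y:
-134.6 x + 67.4 y = -3891.71
-125.0 x − 146.2 y = 561.31
Solving: x ≈ 18.899, y ≈ -19.998 km (keep extra digits for the depth step; rounded: 18.9, -20.0).
Then from the A sphere: z² = 67.73² − (x − 25.0)² − (y − 30.7)² with x = 18.899, y = -19.998, so z ≈ 44.495 ≈ 44.5 km.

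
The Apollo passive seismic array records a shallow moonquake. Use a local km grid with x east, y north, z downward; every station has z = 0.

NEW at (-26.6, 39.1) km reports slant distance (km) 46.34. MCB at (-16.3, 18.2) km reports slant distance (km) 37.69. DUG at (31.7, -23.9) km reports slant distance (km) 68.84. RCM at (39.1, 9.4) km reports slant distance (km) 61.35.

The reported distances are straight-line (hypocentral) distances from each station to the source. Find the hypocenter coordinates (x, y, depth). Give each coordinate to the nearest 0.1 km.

Each station gives a sphere (x−x_i)² + (y−y_i)² + z² = d_i² (stations at z=0).
Subtracting the NEW sphere from MCB and DUG: z² cancels, leaving linear equations in x and y:
20.6 x − 41.8 y = -912.58
116.6 x − 126.0 y = -3251.82
Solving: x ≈ -9.192, y ≈ 17.302 km (keep extra digits for the depth step; rounded: -9.2, 17.3).
Then from the NEW sphere: z² = 46.34² − (x + 26.6)² − (y − 39.1)² with x = -9.192, y = 17.302, so z ≈ 37.003 ≈ 37.0 km.

x ≈ -9.2 km, y ≈ 17.3 km, depth ≈ 37.0 km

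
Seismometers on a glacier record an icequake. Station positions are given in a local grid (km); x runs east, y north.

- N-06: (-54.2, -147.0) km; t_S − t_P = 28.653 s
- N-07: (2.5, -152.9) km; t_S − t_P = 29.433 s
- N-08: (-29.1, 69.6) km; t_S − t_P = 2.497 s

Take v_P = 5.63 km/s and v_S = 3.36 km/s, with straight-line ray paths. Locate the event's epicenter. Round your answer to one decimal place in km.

Distance from S−P lag: d = Δt · v_P v_S / (v_P − v_S) = Δt · (5.63·3.36)/(5.63−3.36) ≈ 8.3334·Δt.
So d_N-06 = 238.78, d_N-07 = 245.28, d_N-08 = 20.81 km.
Circle about each station: (x + 54.2)² + (y + 147.0)² = 238.78²; (x − 2.5)² + (y + 152.9)² = 245.28²; (x + 29.1)² + (y − 69.6)² = 20.81².
Subtracting the N-06 equation from the N-07 and N-08 equations removes the quadratic terms:
113.4 x − 11.8 y = -4308.37
50.2 x + 433.2 y = 37727.16
Solving the 2×2 system: x ≈ -28.6, y ≈ 90.4 km.

(-28.6, 90.4)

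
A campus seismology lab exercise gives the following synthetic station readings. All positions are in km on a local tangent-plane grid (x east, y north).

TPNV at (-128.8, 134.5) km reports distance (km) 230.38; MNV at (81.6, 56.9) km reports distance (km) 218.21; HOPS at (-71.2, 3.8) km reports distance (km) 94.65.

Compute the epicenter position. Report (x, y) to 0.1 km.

x ≈ -79.3 km, y ≈ -90.5 km

Circle about each station: (x + 128.8)² + (y − 134.5)² = 230.38²; (x − 81.6)² + (y − 56.9)² = 218.21²; (x + 71.2)² + (y − 3.8)² = 94.65².
Subtracting pairs of circle equations eliminates x²+y² and gives linear equations (the radical axes):
420.8 x − 155.2 y = -19324.18
115.2 x − 261.4 y = 14520.51
Solving the 2×2 system: x ≈ -79.3, y ≈ -90.5 km.
Check against TPNV (with the unrounded x, y): √((x + 128.8)²+(y − 134.5)²) = 230.38 ≈ 230.38 km. ✓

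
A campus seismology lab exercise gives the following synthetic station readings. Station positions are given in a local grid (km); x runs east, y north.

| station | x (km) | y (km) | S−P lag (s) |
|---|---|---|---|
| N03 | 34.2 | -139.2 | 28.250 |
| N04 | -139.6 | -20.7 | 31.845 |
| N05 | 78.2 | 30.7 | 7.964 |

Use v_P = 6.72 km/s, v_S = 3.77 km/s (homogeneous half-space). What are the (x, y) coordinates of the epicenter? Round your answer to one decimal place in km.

109.9 km east, 91.3 km north

Distance from S−P lag: d = Δt · v_P v_S / (v_P − v_S) = Δt · (6.72·3.77)/(6.72−3.77) ≈ 8.5879·Δt.
So d_N03 = 242.61, d_N04 = 273.48, d_N05 = 68.39 km.
Circle about each station: (x − 34.2)² + (y + 139.2)² = 242.61²; (x + 139.6)² + (y + 20.7)² = 273.48²; (x − 78.2)² + (y − 30.7)² = 68.39².
Subtracting the N03 equation from the N04 and N05 equations removes the quadratic terms:
-347.6 x + 237.0 y = -16561.33
88.0 x + 339.8 y = 40693.87
Solving the 2×2 system: x ≈ 109.9, y ≈ 91.3 km.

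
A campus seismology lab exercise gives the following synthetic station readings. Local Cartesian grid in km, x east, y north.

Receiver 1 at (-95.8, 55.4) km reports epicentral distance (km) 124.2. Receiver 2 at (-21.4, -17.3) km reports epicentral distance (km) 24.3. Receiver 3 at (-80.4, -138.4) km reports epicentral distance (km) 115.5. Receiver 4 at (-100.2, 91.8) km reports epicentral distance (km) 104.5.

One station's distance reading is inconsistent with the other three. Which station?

Receiver 4

Solve using three stations at a time. Using Receiver 1, Receiver 2, Receiver 3 (subtract circle equations pairwise → linear system) gives (x, y) ≈ (-17.9, -41.3).
Distances from that point to each station vs reported:
  Receiver 1: calculated 124.2 vs reported 124.2 → residual 0.0 km
  Receiver 2: calculated 24.3 vs reported 24.3 → residual 0.0 km
  Receiver 3: calculated 115.5 vs reported 115.5 → residual 0.0 km
  Receiver 4: calculated 156.5 vs reported 104.5 → residual 52.0 km
Receiver 1, Receiver 2, Receiver 3 are mutually consistent (residuals ≈ 0); Receiver 4 is off by 52.0 km.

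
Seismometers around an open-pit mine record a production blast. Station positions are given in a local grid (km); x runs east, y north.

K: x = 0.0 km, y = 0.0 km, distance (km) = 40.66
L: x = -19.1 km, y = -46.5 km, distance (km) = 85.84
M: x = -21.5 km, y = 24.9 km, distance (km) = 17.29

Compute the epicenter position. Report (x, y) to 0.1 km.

x ≈ -11.5 km, y ≈ 39.0 km

Circle about each station: x² + y² = 40.66²; (x + 19.1)² + (y + 46.5)² = 85.84²; (x + 21.5)² + (y − 24.9)² = 17.29².
Subtracting pairs of circle equations eliminates x²+y² and gives linear equations (the radical axes):
-38.2 x − 93.0 y = -3188.21
-43.0 x + 49.8 y = 2436.55
Solving the 2×2 system: x ≈ -11.5, y ≈ 39.0 km.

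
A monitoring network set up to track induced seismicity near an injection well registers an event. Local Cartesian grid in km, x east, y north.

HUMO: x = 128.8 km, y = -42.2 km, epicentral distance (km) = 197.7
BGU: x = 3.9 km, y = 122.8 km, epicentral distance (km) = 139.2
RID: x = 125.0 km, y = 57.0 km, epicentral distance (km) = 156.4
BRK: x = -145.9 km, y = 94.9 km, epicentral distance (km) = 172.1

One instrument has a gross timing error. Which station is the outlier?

Solve using three stations at a time. Using BGU, RID, BRK (subtract circle equations pairwise → linear system) gives (x, y) ≈ (-13.7, -15.3).
Distances from that point to each station vs reported:
  HUMO: calculated 145.0 vs reported 197.7 → residual 52.7 km
  BGU: calculated 139.2 vs reported 139.2 → residual 0.0 km
  RID: calculated 156.4 vs reported 156.4 → residual 0.0 km
  BRK: calculated 172.1 vs reported 172.1 → residual 0.0 km
BGU, RID, BRK are mutually consistent (residuals ≈ 0); HUMO is off by 52.7 km.

HUMO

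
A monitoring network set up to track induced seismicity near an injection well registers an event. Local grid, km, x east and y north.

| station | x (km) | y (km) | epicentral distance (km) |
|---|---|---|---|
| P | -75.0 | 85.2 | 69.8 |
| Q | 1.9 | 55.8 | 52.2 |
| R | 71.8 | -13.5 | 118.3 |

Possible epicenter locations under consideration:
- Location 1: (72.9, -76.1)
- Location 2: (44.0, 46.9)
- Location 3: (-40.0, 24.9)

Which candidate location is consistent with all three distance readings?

Location 3

For each candidate, compare |candidate − station| to the reported distance:
Location 1: residuals P 149.0, Q 97.6, R 55.7 → max 149.0 km
Location 2: residuals P 55.2, Q 9.2, R 51.8 → max 55.2 km
Location 3: residuals P 0.1, Q 0.1, R 0.1 → max 0.1 km
Only Location 3 has all residuals ≈ 0.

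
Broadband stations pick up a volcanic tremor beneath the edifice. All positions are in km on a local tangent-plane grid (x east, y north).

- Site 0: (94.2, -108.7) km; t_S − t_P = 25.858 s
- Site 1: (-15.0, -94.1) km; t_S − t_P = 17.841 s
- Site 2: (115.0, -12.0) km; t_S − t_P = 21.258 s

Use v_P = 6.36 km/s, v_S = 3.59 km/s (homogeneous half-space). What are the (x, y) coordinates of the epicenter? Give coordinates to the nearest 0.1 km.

Distance from S−P lag: d = Δt · v_P v_S / (v_P − v_S) = Δt · (6.36·3.59)/(6.36−3.59) ≈ 8.2427·Δt.
So d_Site 0 = 213.14, d_Site 1 = 147.06, d_Site 2 = 175.22 km.
Circle about each station: (x − 94.2)² + (y + 108.7)² = 213.14²; (x + 15.0)² + (y + 94.1)² = 147.06²; (x − 115.0)² + (y + 12.0)² = 175.22².
Subtracting the Site 0 equation from the Site 1 and Site 2 equations removes the quadratic terms:
-218.4 x + 29.2 y = 12192.50
41.6 x + 193.4 y = 7406.28
Solving the 2×2 system: x ≈ -49.3, y ≈ 48.9 km.
Check against Site 0 (with the unrounded x, y): √((x − 94.2)²+(y + 108.7)²) = 213.13 ≈ 213.14 km. ✓

x ≈ -49.3 km, y ≈ 48.9 km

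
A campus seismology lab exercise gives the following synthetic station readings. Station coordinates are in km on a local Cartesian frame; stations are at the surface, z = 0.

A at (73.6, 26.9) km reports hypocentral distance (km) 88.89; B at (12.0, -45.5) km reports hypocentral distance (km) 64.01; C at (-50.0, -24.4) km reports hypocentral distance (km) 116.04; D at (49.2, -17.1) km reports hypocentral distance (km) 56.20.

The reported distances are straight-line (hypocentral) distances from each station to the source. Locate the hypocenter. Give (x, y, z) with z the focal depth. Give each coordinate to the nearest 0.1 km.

Each station gives a sphere (x−x_i)² + (y−y_i)² + z² = d_i² (stations at z=0).
Subtracting the A sphere from B and C: z² cancels, leaving linear equations in x and y:
-123.2 x − 144.8 y = -122.17
-247.2 x − 102.6 y = -8609.06
Solving: x ≈ 53.297, y ≈ -44.503 km (keep extra digits for the depth step; rounded: 53.3, -44.5).
Then from the A sphere: z² = 88.89² − (x − 73.6)² − (y − 26.9)² with x = 53.297, y = -44.503, so z ≈ 48.896 ≈ 48.9 km.
Check against D (with the unrounded solution): distance 56.20 ≈ 56.20 km. ✓

(53.3, -44.5, 48.9)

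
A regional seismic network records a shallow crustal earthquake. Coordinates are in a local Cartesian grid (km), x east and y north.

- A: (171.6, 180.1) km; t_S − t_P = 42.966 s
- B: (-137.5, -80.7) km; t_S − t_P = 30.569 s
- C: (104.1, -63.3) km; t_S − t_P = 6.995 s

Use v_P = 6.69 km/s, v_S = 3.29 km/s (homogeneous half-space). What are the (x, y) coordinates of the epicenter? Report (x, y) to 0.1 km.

Distance from S−P lag: d = Δt · v_P v_S / (v_P − v_S) = Δt · (6.69·3.29)/(6.69−3.29) ≈ 6.4736·Δt.
So d_A = 278.14, d_B = 197.89, d_C = 45.28 km.
Circle about each station: (x − 171.6)² + (y − 180.1)² = 278.14²; (x + 137.5)² + (y + 80.7)² = 197.89²; (x − 104.1)² + (y + 63.3)² = 45.28².
Subtracting pairs of circle equations eliminates x²+y² and gives linear equations (the radical axes):
-618.2 x − 521.6 y = 1737.58
-135.0 x − 486.8 y = 28272.71
Solving the 2×2 system: x ≈ 60.3, y ≈ -74.8 km.

(60.3, -74.8)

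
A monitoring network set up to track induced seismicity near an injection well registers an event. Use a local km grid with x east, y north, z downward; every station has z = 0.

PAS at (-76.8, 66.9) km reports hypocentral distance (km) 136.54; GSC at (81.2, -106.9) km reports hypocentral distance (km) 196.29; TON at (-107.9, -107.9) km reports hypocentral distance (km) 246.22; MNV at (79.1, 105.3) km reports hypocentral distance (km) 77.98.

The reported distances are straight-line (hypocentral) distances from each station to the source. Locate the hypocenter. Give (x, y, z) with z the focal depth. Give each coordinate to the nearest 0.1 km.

Each station gives a sphere (x−x_i)² + (y−y_i)² + z² = d_i² (stations at z=0).
Subtracting the PAS sphere from GSC and TON: z² cancels, leaving linear equations in x and y:
316.0 x − 347.6 y = -12239.39
-62.2 x − 349.6 y = -29070.15
Solving: x ≈ 44.104, y ≈ 75.306 km (keep extra digits for the depth step; rounded: 44.1, 75.3).
Then from the PAS sphere: z² = 136.54² − (x + 76.8)² − (y − 66.9)² with x = 44.104, y = 75.306, so z ≈ 62.887 ≈ 62.9 km.

x ≈ 44.1 km, y ≈ 75.3 km, depth ≈ 62.9 km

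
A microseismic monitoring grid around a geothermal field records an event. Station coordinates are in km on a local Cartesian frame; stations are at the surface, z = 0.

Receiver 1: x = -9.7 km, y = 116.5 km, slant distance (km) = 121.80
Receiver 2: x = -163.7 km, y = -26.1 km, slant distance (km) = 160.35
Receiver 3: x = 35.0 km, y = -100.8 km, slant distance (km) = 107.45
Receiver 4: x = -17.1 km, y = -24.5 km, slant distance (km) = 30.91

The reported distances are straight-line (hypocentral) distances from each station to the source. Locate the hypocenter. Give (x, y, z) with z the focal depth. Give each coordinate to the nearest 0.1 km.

x ≈ -6.2 km, y ≈ -3.6 km, depth ≈ 20.0 km

Each station gives a sphere (x−x_i)² + (y−y_i)² + z² = d_i² (stations at z=0).
Subtracting the Receiver 1 sphere from Receiver 2 and Receiver 3: z² cancels, leaving linear equations in x and y:
-308.0 x − 285.2 y = 2935.68
89.4 x − 434.6 y = 1009.04
Solving: x ≈ -6.200, y ≈ -3.597 km (keep extra digits for the depth step; rounded: -6.2, -3.6).
Then from the Receiver 1 sphere: z² = 121.80² − (x + 9.7)² − (y − 116.5)² with x = -6.200, y = -3.597, so z ≈ 19.993 ≈ 20.0 km.
Check against Receiver 4 (with the unrounded solution): distance 30.91 ≈ 30.91 km. ✓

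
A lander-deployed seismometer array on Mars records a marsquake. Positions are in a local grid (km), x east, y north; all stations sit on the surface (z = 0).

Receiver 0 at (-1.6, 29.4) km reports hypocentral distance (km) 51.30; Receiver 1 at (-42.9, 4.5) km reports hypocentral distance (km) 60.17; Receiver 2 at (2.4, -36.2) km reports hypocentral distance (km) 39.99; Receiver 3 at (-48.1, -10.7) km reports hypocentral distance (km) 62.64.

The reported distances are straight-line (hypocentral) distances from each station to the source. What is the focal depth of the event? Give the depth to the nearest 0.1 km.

30.7 km

Each station gives a sphere (x−x_i)² + (y−y_i)² + z² = d_i² (stations at z=0).
Subtracting the Receiver 0 sphere from Receiver 1 and Receiver 2: z² cancels, leaving linear equations in x and y:
-82.6 x − 49.8 y = 5.00
8.0 x − 131.2 y = 1481.77
Solving: x ≈ 6.509, y ≈ -10.897 km (keep extra digits for the depth step; rounded: 6.5, -10.9).
Then from the Receiver 0 sphere: z² = 51.30² − (x + 1.6)² − (y − 29.4)² with x = 6.509, y = -10.897, so z ≈ 30.693 ≈ 30.7 km.
Check against Receiver 3 (with the unrounded solution): distance 62.64 ≈ 62.64 km. ✓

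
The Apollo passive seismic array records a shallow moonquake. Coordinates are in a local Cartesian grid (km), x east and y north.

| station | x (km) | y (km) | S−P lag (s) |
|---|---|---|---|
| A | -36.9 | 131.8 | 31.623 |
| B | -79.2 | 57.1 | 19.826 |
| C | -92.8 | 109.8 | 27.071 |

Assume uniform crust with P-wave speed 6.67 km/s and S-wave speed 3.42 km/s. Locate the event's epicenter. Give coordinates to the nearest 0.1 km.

Distance from S−P lag: d = Δt · v_P v_S / (v_P − v_S) = Δt · (6.67·3.42)/(6.67−3.42) ≈ 7.0189·Δt.
So d_A = 221.96, d_B = 139.16, d_C = 190.01 km.
Circle about each station: (x + 36.9)² + (y − 131.8)² = 221.96²; (x + 79.2)² + (y − 57.1)² = 139.16²; (x + 92.8)² + (y − 109.8)² = 190.01².
Subtracting pairs of circle equations eliminates x²+y² and gives linear equations (the radical axes):
-84.6 x − 149.4 y = 20700.94
-111.8 x − 44.0 y = 15097.47
Solving the 2×2 system: x ≈ -103.6, y ≈ -79.9 km.
Check against A (with the unrounded x, y): √((x + 36.9)²+(y − 131.8)²) = 221.96 ≈ 221.96 km. ✓

x ≈ -103.6 km, y ≈ -79.9 km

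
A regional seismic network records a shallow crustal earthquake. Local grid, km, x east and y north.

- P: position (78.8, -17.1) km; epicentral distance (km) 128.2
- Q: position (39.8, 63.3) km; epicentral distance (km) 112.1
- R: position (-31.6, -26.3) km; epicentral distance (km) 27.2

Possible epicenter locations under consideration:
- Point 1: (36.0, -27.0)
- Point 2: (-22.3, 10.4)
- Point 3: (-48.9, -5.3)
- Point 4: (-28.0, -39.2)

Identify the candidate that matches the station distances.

For each candidate, compare |candidate − station| to the reported distance:
Point 1: residuals P 84.3, Q 21.7, R 40.4 → max 84.3 km
Point 2: residuals P 23.4, Q 30.5, R 10.7 → max 30.5 km
Point 3: residuals P 0.0, Q 0.0, R 0.0 → max 0.0 km
Point 4: residuals P 19.1, Q 10.8, R 13.8 → max 19.1 km
Only Point 3 has all residuals ≈ 0.

Point 3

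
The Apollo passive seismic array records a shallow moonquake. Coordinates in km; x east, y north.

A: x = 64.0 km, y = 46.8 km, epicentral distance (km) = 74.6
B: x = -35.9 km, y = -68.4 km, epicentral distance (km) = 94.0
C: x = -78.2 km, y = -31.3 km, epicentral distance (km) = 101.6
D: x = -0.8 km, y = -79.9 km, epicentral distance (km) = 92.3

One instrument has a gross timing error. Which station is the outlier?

A

Solve using three stations at a time. Using B, C, D (subtract circle equations pairwise → linear system) gives (x, y) ≈ (14.2, 11.3).
Distances from that point to each station vs reported:
  A: calculated 61.2 vs reported 74.6 → residual 13.4 km
  B: calculated 94.1 vs reported 94.0 → residual 0.1 km
  C: calculated 101.7 vs reported 101.6 → residual 0.1 km
  D: calculated 92.4 vs reported 92.3 → residual 0.1 km
B, C, D are mutually consistent (residuals ≈ 0); A is off by 13.4 km.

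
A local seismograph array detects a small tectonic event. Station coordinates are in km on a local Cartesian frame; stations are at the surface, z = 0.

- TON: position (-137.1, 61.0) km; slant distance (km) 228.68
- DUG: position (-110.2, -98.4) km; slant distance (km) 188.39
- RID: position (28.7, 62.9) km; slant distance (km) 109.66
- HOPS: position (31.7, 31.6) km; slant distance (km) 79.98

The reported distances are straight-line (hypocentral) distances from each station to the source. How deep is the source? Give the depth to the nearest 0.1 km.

depth ≈ 8.1 km

Each station gives a sphere (x−x_i)² + (y−y_i)² + z² = d_i² (stations at z=0).
Subtracting the TON sphere from DUG and RID: z² cancels, leaving linear equations in x and y:
53.8 x − 318.8 y = 16112.94
331.6 x + 3.8 y = 22531.92
Solving: x ≈ 68.396, y ≈ -39.000 km (keep extra digits for the depth step; rounded: 68.4, -39.0).
Then from the TON sphere: z² = 228.68² − (x + 137.1)² − (y − 61.0)² with x = 68.396, y = -39.000, so z ≈ 8.120 ≈ 8.1 km.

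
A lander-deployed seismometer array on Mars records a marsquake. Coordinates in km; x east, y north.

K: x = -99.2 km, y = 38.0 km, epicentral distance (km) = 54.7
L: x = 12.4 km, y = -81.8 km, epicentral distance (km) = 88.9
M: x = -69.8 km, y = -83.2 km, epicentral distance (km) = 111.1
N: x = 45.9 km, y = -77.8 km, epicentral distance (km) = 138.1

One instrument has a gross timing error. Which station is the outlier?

L

Solve using three stations at a time. Using K, M, N (subtract circle equations pairwise → linear system) gives (x, y) ≈ (-46.0, 25.3).
Distances from that point to each station vs reported:
  K: calculated 54.7 vs reported 54.7 → residual 0.0 km
  L: calculated 122.0 vs reported 88.9 → residual 33.1 km
  M: calculated 111.1 vs reported 111.1 → residual 0.0 km
  N: calculated 138.1 vs reported 138.1 → residual 0.0 km
K, M, N are mutually consistent (residuals ≈ 0); L is off by 33.1 km.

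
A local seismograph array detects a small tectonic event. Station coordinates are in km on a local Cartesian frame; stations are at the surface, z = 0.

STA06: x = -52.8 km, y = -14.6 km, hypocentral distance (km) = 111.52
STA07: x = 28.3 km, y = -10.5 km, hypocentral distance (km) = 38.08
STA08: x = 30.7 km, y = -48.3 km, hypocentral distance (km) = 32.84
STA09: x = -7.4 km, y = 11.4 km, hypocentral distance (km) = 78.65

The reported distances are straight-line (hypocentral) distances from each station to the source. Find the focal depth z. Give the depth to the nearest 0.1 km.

Each station gives a sphere (x−x_i)² + (y−y_i)² + z² = d_i² (stations at z=0).
Subtracting the STA06 sphere from STA07 and STA08: z² cancels, leaving linear equations in x and y:
162.2 x + 8.2 y = 8896.76
167.0 x − 67.4 y = 11632.62
Solving: x ≈ 56.499, y ≈ -32.601 km (keep extra digits for the depth step; rounded: 56.5, -32.6).
Then from the STA06 sphere: z² = 111.52² − (x + 52.8)² − (y + 14.6)² with x = 56.499, y = -32.601, so z ≈ 12.900 ≈ 12.9 km.

depth ≈ 12.9 km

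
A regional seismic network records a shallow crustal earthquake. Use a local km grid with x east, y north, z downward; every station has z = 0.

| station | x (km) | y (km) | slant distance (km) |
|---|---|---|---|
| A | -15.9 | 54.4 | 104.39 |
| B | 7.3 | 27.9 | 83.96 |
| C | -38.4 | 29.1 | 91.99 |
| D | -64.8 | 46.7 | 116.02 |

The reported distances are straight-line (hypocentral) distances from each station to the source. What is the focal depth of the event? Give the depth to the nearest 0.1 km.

depth ≈ 61.0 km

Each station gives a sphere (x−x_i)² + (y−y_i)² + z² = d_i² (stations at z=0).
Subtracting the A sphere from B and C: z² cancels, leaving linear equations in x and y:
46.4 x − 53.0 y = 1467.52
-45.0 x − 50.6 y = 1544.31
Solving: x ≈ -1.604, y ≈ -29.093 km (keep extra digits for the depth step; rounded: -1.6, -29.1).
Then from the A sphere: z² = 104.39² − (x + 15.9)² − (y − 54.4)² with x = -1.604, y = -29.093, so z ≈ 61.007 ≈ 61.0 km.
Check against D (with the unrounded solution): distance 116.02 ≈ 116.02 km. ✓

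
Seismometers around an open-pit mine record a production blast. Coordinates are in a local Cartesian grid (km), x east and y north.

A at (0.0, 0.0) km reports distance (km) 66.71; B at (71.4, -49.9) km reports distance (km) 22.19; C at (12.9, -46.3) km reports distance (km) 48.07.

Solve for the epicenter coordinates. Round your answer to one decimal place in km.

Circle about each station: x² + y² = 66.71²; (x − 71.4)² + (y + 49.9)² = 22.19²; (x − 12.9)² + (y + 46.3)² = 48.07².
Subtracting pairs of circle equations eliminates x²+y² and gives linear equations (the radical axes):
142.8 x − 99.8 y = 11545.80
25.8 x − 92.6 y = 4449.60
Solving the 2×2 system: x ≈ 58.7, y ≈ -31.7 km.

58.7 km east, -31.7 km north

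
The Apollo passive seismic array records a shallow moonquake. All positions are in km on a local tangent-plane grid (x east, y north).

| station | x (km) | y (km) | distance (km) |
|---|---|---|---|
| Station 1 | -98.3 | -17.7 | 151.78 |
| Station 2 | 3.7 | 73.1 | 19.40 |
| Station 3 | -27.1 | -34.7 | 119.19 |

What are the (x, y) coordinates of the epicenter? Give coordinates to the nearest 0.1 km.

Circle about each station: (x + 98.3)² + (y + 17.7)² = 151.78²; (x − 3.7)² + (y − 73.1)² = 19.40²; (x + 27.1)² + (y + 34.7)² = 119.19².
Subtracting the Station 1 equation from the Station 2 and Station 3 equations removes the quadratic terms:
204.0 x + 181.6 y = 18041.93
142.4 x − 34.0 y = 793.23
Solving the 2×2 system: x ≈ 23.1, y ≈ 73.4 km.
Check against Station 1 (with the unrounded x, y): √((x + 98.3)²+(y + 17.7)²) = 151.78 ≈ 151.78 km. ✓

(23.1, 73.4)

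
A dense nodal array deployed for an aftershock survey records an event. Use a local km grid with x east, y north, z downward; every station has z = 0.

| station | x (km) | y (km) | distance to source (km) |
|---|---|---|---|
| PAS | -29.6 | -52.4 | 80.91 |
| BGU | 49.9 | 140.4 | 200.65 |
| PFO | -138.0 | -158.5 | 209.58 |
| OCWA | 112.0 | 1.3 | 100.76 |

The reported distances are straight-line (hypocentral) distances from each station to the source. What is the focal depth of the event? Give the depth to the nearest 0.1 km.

depth ≈ 41.3 km

Each station gives a sphere (x−x_i)² + (y−y_i)² + z² = d_i² (stations at z=0).
Subtracting the PAS sphere from BGU and PFO: z² cancels, leaving linear equations in x and y:
159.0 x + 385.6 y = -15133.74
-216.8 x − 212.2 y = 3166.98
Solving: x ≈ 39.917, y ≈ -55.707 km (keep extra digits for the depth step; rounded: 39.9, -55.7).
Then from the PAS sphere: z² = 80.91² − (x + 29.6)² − (y + 52.4)² with x = 39.917, y = -55.707, so z ≈ 41.266 ≈ 41.3 km.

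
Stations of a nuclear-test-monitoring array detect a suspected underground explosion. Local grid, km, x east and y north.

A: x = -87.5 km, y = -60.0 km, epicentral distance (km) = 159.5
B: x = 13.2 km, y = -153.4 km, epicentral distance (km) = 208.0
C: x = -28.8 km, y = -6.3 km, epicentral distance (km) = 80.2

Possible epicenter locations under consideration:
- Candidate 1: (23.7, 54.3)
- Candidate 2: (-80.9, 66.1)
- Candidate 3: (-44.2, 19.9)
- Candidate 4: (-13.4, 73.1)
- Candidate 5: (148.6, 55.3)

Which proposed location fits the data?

Candidate 1

For each candidate, compare |candidate − station| to the reported distance:
Candidate 1: residuals A 0.0, B 0.0, C 0.0 → max 0.0 km
Candidate 2: residuals A 33.2, B 30.8, C 9.0 → max 33.2 km
Candidate 3: residuals A 68.6, B 25.4, C 49.8 → max 68.6 km
Candidate 4: residuals A 7.2, B 20.1, C 0.7 → max 20.1 km
Candidate 5: residuals A 103.2, B 40.8, C 107.6 → max 107.6 km
Only Candidate 1 has all residuals ≈ 0.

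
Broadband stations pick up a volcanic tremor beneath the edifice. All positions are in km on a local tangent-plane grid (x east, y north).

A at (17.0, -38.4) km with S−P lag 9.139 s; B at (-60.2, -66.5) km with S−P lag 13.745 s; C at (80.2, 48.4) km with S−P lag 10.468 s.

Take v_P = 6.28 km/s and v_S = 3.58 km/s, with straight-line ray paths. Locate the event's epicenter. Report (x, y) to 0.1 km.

(-5.8, 34.2)

Distance from S−P lag: d = Δt · v_P v_S / (v_P − v_S) = Δt · (6.28·3.58)/(6.28−3.58) ≈ 8.3268·Δt.
So d_A = 76.10, d_B = 114.45, d_C = 87.17 km.
Circle about each station: (x − 17.0)² + (y + 38.4)² = 76.10²; (x + 60.2)² + (y + 66.5)² = 114.45²; (x − 80.2)² + (y − 48.4)² = 87.17².
Subtracting pairs of circle equations eliminates x²+y² and gives linear equations (the radical axes):
-154.4 x − 56.2 y = -1024.86
126.4 x + 173.6 y = 5203.64
Solving the 2×2 system: x ≈ -5.8, y ≈ 34.2 km.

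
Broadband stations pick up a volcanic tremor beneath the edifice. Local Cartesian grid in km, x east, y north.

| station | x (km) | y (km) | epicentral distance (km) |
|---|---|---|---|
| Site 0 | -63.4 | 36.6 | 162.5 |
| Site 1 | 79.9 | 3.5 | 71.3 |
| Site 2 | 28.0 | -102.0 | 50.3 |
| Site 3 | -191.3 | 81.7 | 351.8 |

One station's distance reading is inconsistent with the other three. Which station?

Solve using three stations at a time. Using Site 0, Site 1, Site 2 (subtract circle equations pairwise → linear system) gives (x, y) ≈ (62.8, -65.7).
Distances from that point to each station vs reported:
  Site 0: calculated 162.5 vs reported 162.5 → residual 0.0 km
  Site 1: calculated 71.3 vs reported 71.3 → residual 0.0 km
  Site 2: calculated 50.3 vs reported 50.3 → residual 0.0 km
  Site 3: calculated 293.8 vs reported 351.8 → residual 58.0 km
Site 0, Site 1, Site 2 are mutually consistent (residuals ≈ 0); Site 3 is off by 58.0 km.

Site 3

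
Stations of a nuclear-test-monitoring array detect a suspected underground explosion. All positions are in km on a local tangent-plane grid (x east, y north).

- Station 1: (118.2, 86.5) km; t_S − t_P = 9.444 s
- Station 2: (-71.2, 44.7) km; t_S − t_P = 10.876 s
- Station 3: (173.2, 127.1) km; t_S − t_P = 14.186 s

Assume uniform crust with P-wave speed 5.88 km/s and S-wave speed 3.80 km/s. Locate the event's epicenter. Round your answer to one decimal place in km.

Distance from S−P lag: d = Δt · v_P v_S / (v_P − v_S) = Δt · (5.88·3.80)/(5.88−3.80) ≈ 10.7423·Δt.
So d_Station 1 = 101.45, d_Station 2 = 116.83, d_Station 3 = 152.39 km.
Circle about each station: (x − 118.2)² + (y − 86.5)² = 101.45²; (x + 71.2)² + (y − 44.7)² = 116.83²; (x − 173.2)² + (y − 127.1)² = 152.39².
Subtracting the Station 1 equation from the Station 2 and Station 3 equations removes the quadratic terms:
-378.8 x − 83.6 y = -17743.11
110.0 x + 81.2 y = 11768.55
Solving the 2×2 system: x ≈ 21.2, y ≈ 116.2 km.
Check against Station 1 (with the unrounded x, y): √((x − 118.2)²+(y − 86.5)²) = 101.46 ≈ 101.45 km. ✓

21.2 km east, 116.2 km north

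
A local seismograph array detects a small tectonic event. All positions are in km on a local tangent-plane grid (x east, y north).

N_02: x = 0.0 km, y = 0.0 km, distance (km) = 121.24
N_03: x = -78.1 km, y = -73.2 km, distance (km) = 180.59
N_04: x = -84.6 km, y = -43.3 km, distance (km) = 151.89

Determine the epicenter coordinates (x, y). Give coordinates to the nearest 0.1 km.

Circle about each station: x² + y² = 121.24²; (x + 78.1)² + (y + 73.2)² = 180.59²; (x + 84.6)² + (y + 43.3)² = 151.89².
Subtracting pairs of circle equations eliminates x²+y² and gives linear equations (the radical axes):
-156.2 x − 146.4 y = -6455.76
-169.2 x − 86.6 y = 660.62
Solving the 2×2 system: x ≈ -58.3, y ≈ 106.3 km.

(-58.3, 106.3)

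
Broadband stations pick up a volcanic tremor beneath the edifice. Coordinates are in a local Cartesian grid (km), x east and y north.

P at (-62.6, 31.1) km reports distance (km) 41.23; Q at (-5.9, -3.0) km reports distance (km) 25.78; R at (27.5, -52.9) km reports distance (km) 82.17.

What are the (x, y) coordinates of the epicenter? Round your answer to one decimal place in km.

Circle about each station: (x + 62.6)² + (y − 31.1)² = 41.23²; (x + 5.9)² + (y + 3.0)² = 25.78²; (x − 27.5)² + (y + 52.9)² = 82.17².
Subtracting the P equation from the Q and R equations removes the quadratic terms:
113.4 x − 68.2 y = -3806.86
180.2 x − 168.0 y = -6383.31
Solving the 2×2 system: x ≈ -30.2, y ≈ 5.6 km.
Check against P (with the unrounded x, y): √((x + 62.6)²+(y − 31.1)²) = 41.23 ≈ 41.23 km. ✓

(-30.2, 5.6)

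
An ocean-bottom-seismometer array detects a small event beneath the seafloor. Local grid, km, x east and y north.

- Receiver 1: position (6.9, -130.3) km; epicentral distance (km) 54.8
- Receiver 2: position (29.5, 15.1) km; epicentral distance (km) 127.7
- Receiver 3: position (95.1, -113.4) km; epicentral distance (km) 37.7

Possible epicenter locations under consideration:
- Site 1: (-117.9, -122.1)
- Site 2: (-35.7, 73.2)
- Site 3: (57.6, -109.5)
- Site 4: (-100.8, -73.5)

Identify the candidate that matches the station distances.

Site 3

For each candidate, compare |candidate − station| to the reported distance:
Site 1: residuals Receiver 1 70.3, Receiver 2 73.7, Receiver 3 175.5 → max 175.5 km
Site 2: residuals Receiver 1 153.1, Receiver 2 40.4, Receiver 3 190.2 → max 190.2 km
Site 3: residuals Receiver 1 0.0, Receiver 2 0.0, Receiver 3 0.0 → max 0.0 km
Site 4: residuals Receiver 1 67.0, Receiver 2 29.9, Receiver 3 162.2 → max 162.2 km
Only Site 3 has all residuals ≈ 0.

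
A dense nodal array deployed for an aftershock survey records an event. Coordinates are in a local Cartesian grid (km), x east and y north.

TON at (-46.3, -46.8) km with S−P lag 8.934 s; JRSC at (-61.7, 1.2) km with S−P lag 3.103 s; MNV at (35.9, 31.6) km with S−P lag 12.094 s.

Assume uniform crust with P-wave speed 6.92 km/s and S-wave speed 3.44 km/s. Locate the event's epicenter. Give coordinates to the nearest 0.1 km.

Distance from S−P lag: d = Δt · v_P v_S / (v_P − v_S) = Δt · (6.92·3.44)/(6.92−3.44) ≈ 6.8405·Δt.
So d_TON = 61.11, d_JRSC = 21.23, d_MNV = 82.73 km.
Circle about each station: (x + 46.3)² + (y + 46.8)² = 61.11²; (x + 61.7)² + (y − 1.2)² = 21.23²; (x − 35.9)² + (y − 31.6)² = 82.73².
Subtracting pairs of circle equations eliminates x²+y² and gives linear equations (the radical axes):
-30.8 x + 96.0 y = 2758.12
164.4 x + 156.8 y = -5156.38
Solving the 2×2 system: x ≈ -45.0, y ≈ 14.3 km.

(-45.0, 14.3)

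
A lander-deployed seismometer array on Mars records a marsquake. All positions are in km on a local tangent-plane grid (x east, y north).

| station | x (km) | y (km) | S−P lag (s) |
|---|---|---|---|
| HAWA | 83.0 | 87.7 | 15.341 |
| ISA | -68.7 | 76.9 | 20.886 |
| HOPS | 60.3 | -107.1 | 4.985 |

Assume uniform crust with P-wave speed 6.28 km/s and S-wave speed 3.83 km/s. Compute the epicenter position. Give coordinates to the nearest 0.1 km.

(81.3, -62.9)

Distance from S−P lag: d = Δt · v_P v_S / (v_P − v_S) = Δt · (6.28·3.83)/(6.28−3.83) ≈ 9.8173·Δt.
So d_HAWA = 150.61, d_ISA = 205.04, d_HOPS = 48.94 km.
Circle about each station: (x − 83.0)² + (y − 87.7)² = 150.61²; (x + 68.7)² + (y − 76.9)² = 205.04²; (x − 60.3)² + (y + 107.1)² = 48.94².
Subtracting pairs of circle equations eliminates x²+y² and gives linear equations (the radical axes):
-303.4 x − 21.6 y = -23305.02
-45.4 x − 389.6 y = 20814.46
Solving the 2×2 system: x ≈ 81.3, y ≈ -62.9 km.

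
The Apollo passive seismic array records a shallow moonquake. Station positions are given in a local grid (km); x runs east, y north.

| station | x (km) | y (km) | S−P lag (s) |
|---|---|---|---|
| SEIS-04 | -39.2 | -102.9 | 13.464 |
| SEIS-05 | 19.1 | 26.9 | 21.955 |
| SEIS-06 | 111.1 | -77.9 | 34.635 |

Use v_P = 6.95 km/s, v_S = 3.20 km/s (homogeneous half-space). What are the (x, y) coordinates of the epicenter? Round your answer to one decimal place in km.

(-91.2, -42.3)

Distance from S−P lag: d = Δt · v_P v_S / (v_P − v_S) = Δt · (6.95·3.20)/(6.95−3.20) ≈ 5.9307·Δt.
So d_SEIS-04 = 79.85, d_SEIS-05 = 130.21, d_SEIS-06 = 205.41 km.
Circle about each station: (x + 39.2)² + (y + 102.9)² = 79.85²; (x − 19.1)² + (y − 26.9)² = 130.21²; (x − 111.1)² + (y + 77.9)² = 205.41².
Subtracting pairs of circle equations eliminates x²+y² and gives linear equations (the radical axes):
116.6 x + 259.6 y = -21615.25
300.6 x + 50.0 y = -29530.68
Solving the 2×2 system: x ≈ -91.2, y ≈ -42.3 km.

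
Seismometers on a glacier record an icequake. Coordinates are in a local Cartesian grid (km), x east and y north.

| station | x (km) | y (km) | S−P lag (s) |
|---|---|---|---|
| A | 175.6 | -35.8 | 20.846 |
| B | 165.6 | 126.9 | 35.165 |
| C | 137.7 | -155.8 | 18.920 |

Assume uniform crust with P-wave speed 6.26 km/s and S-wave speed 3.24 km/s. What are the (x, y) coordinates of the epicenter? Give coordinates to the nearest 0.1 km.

Distance from S−P lag: d = Δt · v_P v_S / (v_P − v_S) = Δt · (6.26·3.24)/(6.26−3.24) ≈ 6.7160·Δt.
So d_A = 140.00, d_B = 236.17, d_C = 127.07 km.
Circle about each station: (x − 175.6)² + (y + 35.8)² = 140.00²; (x − 165.6)² + (y − 126.9)² = 236.17²; (x − 137.7)² + (y + 155.8)² = 127.07².
Subtracting pairs of circle equations eliminates x²+y² and gives linear equations (the radical axes):
-20.0 x + 325.4 y = -24766.30
-75.8 x − 240.0 y = 14571.15
Solving the 2×2 system: x ≈ 40.8, y ≈ -73.6 km.

x ≈ 40.8 km, y ≈ -73.6 km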